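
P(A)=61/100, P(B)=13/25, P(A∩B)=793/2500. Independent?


P(A)×P(B) = 793/2500
P(A∩B) = 793/2500
Equal ✓ → Independent

Yes, independent


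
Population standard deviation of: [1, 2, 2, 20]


Mean = 25/4
  (1-25/4)²=441/16
  (2-25/4)²=289/16
  (2-25/4)²=289/16
  (20-25/4)²=3025/16
Σ(x-μ)² = 1011/4
σ² = (1011/4)/4 = 1011/16

σ = √(1011/16) ≈ 7.9491


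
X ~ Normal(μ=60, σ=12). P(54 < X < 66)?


z₁=(54-60)/12=-0.5, z₂=(66-60)/12=0.5
P = Φ(0.5) - Φ(-0.5) = 0.691462 - 0.308538 = 0.382924 ≈ 0.3829

P(54 < X < 66) ≈ 0.3829


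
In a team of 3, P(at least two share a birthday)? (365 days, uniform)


P(all different) = Π(365-i)/365 for i=0..2
= 0.991796
P(match) = 1 - 0.991796 = 0.008204

P ≈ 0.0082 ≈ 0.82%


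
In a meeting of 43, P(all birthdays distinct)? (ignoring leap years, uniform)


P(all different) = Π(365-i)/365 for i=0..42
= (365/365)×(364/365)×...×(323/365)
= 0.076077

P ≈ 0.0761 ≈ 7.61%


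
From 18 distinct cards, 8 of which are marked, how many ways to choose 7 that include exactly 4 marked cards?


Choose 4 of the 8 marked cards and 3 of the other 10 cards:
C(8,4)×C(10,3) = 70×120 = 8400

8400


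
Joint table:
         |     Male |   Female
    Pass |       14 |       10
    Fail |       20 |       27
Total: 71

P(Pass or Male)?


P(Pass∨Male) = P(Pass) + P(Male) - P(Pass∧Male)
= (24 + 34 - 14)/71 = 44/71

P = 44/71 ≈ 61.97%


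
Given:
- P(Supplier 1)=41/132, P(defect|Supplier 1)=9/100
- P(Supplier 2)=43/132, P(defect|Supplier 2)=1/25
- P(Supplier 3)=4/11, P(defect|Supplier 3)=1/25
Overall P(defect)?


P(B) = Σ P(B|Aᵢ)×P(Aᵢ)
  9/100×41/132 = 123/4400
  1/25×43/132 = 43/3300
  1/25×4/11 = 4/275
Sum = 733/13200

P(defect) = 733/13200 ≈ 5.55%


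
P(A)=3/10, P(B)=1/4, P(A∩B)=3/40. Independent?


P(A)×P(B) = 3/40
P(A∩B) = 3/40
Equal ✓ → Independent

Yes, independent


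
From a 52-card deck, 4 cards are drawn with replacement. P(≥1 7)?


P(not a 7) = 48/52 = 12/13
P(none in 4 draws) = (12/13)^4 = 20736/28561
P(≥1 7) = 1 - 20736/28561 = 7825/28561

P = 7825/28561 ≈ 27.40%


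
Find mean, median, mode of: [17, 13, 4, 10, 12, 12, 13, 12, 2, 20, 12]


Sorted: [2, 4, 10, 12, 12, 12, 12, 13, 13, 17, 20]
Mean = 127/11
Median = 12
Freq: {17: 1, 13: 2, 4: 1, 10: 1, 12: 4, 2: 1, 20: 1}
Mode: [12]

Mean=127/11, Median=12, Mode=12


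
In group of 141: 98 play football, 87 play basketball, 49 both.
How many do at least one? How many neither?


|A∪B| = 98+87-49 = 136
Neither = 141-136 = 5

At least one: 136; Neither: 5


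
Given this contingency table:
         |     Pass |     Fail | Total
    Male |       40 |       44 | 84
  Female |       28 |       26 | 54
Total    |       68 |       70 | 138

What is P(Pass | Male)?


P(Pass | Male) = 40/(40+44) = 40/84 = 10/21

P(Pass|Male) = 10/21 ≈ 47.62%


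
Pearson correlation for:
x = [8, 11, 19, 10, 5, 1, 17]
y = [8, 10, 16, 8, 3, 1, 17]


n=7, Σx=71, Σy=63, Σxy=863, Σx²=961, Σy²=783
r = (7×863 - 71×63)/√((7×961 - 71²)(7×783 - 63²))
= 1568/√(1686×1512) = 1568/√2549232 ≈ 1568/1596.6315 ≈ 0.9821

r ≈ 0.9821


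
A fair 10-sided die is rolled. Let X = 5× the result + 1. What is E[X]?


E[die] = (1+10)/2 = 11/2
E[X] = 5×11/2 + 1 = 57/2

E[X] = 57/2


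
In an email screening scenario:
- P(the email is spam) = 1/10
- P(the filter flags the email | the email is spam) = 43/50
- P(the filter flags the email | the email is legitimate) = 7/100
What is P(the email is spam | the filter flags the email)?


Using Bayes' theorem:
P(A|B) = P(B|A)·P(A) / P(B)

P(the filter flags the email) = 43/50 × 1/10 + 7/100 × 9/10
= 43/500 + 63/1000 = 149/1000

P(the email is spam|the filter flags the email) = (43/500) / (149/1000) = 86/149

P(the email is spam|the filter flags the email) = 86/149 ≈ 57.72%


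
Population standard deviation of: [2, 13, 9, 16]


Mean = 40/4 = 10
  (2-10)²=64
  (13-10)²=9
  (9-10)²=1
  (16-10)²=36
Σ(x-μ)² = 110
σ² = 110/4 = 55/2

σ = √(55/2) ≈ 5.2440


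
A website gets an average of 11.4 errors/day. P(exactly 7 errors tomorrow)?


Poisson(λ=11.4): P(X=7) = e^(-λ)×λ^k/k!
= e^(-11.4) × 11.4^7 / 7!
≈ 1.119548484e-05 × 25022687.9129 / 5040 ≈ 0.055584

P(X=7) ≈ 0.055584 ≈ 5.56%


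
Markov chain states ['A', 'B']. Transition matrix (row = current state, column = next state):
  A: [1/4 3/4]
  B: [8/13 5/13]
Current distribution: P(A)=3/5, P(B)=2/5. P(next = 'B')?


P(next=B) = Σᵢ P(now=i)×P(i→B)
= 3/5×3/4 + 2/5×5/13
= 9/20 + 2/13 = 157/260

P = 157/260 ≈ 0.6038


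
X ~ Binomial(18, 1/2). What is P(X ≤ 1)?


P(X ≤ 1) = Σ P(X=i) for i=0..1
P(X=0) = 1/262144
P(X=1) = 9/131072
Sum = 19/262144

P(X ≤ 1) = 19/262144 ≈ 0.01%


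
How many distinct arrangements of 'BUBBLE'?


Letters: 6, freq: {'B': 3, 'U': 1, 'L': 1, 'E': 1}
6!/(3!×1!×1!×1!) = 720/6 = 120

120


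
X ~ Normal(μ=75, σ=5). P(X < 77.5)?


z = (77.5-75)/5 = 0.5
P(Z < 0.5) = 0.6915

P(X < 77.5) ≈ 0.6915


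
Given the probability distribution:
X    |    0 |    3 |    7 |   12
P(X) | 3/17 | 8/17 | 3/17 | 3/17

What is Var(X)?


E[X] = 81/17
E[X²] = 651/17
Var(X) = E[X²] - (E[X])² = 651/17 - 6561/289 = 4506/289

Var(X) = 4506/289 ≈ 15.5917


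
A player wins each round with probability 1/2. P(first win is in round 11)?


Geometric: P(X=11) = (1-p)^(k-1)×p = (1/2)^10×1/2 = 1/2048

P(X=11) = 1/2048 ≈ 0.05%


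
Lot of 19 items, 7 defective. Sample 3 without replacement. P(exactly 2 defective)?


Hypergeometric: C(7,2)×C(12,1)/C(19,3)
= 21×12/969 = 84/323

P(X=2) = 84/323 ≈ 26.01%


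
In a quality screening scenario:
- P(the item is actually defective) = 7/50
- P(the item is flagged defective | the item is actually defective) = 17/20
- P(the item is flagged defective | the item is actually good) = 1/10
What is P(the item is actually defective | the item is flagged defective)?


Using Bayes' theorem:
P(A|B) = P(B|A)·P(A) / P(B)

P(the item is flagged defective) = 17/20 × 7/50 + 1/10 × 43/50
= 119/1000 + 43/500 = 41/200

P(the item is actually defective|the item is flagged defective) = (119/1000) / (41/200) = 119/205

P(the item is actually defective|the item is flagged defective) = 119/205 ≈ 58.05%


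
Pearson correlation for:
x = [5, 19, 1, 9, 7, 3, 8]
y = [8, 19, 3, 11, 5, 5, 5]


n=7, Σx=52, Σy=56, Σxy=593, Σx²=590, Σy²=630
r = (7×593 - 52×56)/√((7×590 - 52²)(7×630 - 56²))
= 1239/√(1426×1274) = 1239/√1816724 ≈ 1239/1347.8590 ≈ 0.9192

r ≈ 0.9192


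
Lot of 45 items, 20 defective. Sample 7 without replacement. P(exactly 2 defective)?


Hypergeometric: C(20,2)×C(25,5)/C(45,7)
= 190×53130/45379620 = 15295/68757

P(X=2) = 15295/68757 ≈ 22.25%


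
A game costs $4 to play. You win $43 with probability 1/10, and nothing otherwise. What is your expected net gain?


E[gain] = (43-4)×1/10 + (-4)×9/10
= 39/10 - 18/5 = 3/10

Expected net gain = $3/10 ≈ $0.30


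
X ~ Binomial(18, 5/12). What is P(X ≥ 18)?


P(X ≥ 18) = Σ P(X=i) for i=18..18
P(X=18) = 3814697265625/26623333280885243904
Sum = 3814697265625/26623333280885243904

P(X ≥ 18) = 3814697265625/26623333280885243904 ≈ 0.00%


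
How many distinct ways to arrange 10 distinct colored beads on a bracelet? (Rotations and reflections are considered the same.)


Free circular arrangements: rotations and reflections both identified.
(n-1)!/2 = 9!/2 = 362880/2 = 181440

181440


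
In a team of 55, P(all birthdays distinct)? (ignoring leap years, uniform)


P(all different) = Π(365-i)/365 for i=0..54
= (365/365)×(364/365)×...×(311/365)
= 0.013738

P ≈ 0.0137 ≈ 1.37%


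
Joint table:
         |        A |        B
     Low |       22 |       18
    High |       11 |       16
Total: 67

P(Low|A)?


P(Low|A) = 22/(22+11) = 22/33 = 2/3

P = 2/3 ≈ 66.67%


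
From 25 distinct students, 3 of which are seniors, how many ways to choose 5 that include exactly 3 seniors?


Choose 3 of the 3 seniors and 2 of the other 22 students:
C(3,3)×C(22,2) = 1×231 = 231

231


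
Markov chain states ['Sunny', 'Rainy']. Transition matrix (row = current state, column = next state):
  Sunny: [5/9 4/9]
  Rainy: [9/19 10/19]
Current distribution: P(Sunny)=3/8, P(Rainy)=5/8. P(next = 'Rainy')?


P(next=Rainy) = Σᵢ P(now=i)×P(i→Rainy)
= 3/8×4/9 + 5/8×10/19
= 1/6 + 25/76 = 113/228

P = 113/228 ≈ 0.4956


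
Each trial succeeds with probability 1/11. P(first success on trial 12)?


Geometric: P(X=12) = (1-p)^(k-1)×p = (10/11)^11×1/11 = 100000000000/3138428376721

P(X=12) = 100000000000/3138428376721 ≈ 3.19%


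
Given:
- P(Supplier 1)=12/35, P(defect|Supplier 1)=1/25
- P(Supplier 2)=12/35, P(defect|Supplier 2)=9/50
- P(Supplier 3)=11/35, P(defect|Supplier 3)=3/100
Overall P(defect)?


P(B) = Σ P(B|Aᵢ)×P(Aᵢ)
  1/25×12/35 = 12/875
  9/50×12/35 = 54/875
  3/100×11/35 = 33/3500
Sum = 297/3500

P(defect) = 297/3500 ≈ 8.49%


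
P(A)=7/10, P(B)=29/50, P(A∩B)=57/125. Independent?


P(A)×P(B) = 203/500
P(A∩B) = 57/125
Not equal → NOT independent

No, not independent


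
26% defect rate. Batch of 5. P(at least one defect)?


P(all good) = (37/50)^5 = 69343957/312500000
P(≥1 defect) = 243156043/312500000

P = 243156043/312500000 ≈ 77.81%


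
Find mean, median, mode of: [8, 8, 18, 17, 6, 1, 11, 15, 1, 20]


Sorted: [1, 1, 6, 8, 8, 11, 15, 17, 18, 20]
Mean = 105/10 = 21/2
Median = 19/2
Freq: {8: 2, 18: 1, 17: 1, 6: 1, 1: 2, 11: 1, 15: 1, 20: 1}
Mode: [1, 8]

Mean=21/2, Median=19/2, Mode=[1, 8]


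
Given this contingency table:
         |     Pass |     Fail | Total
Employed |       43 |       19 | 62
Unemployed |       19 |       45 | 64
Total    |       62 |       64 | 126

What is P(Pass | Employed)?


P(Pass | Employed) = 43/(43+19) = 43/62

P(Pass|Employed) = 43/62 ≈ 69.35%


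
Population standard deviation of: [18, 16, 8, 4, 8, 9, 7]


Mean = 70/7 = 10
  (18-10)²=64
  (16-10)²=36
  (8-10)²=4
  (4-10)²=36
  (8-10)²=4
  (9-10)²=1
  (7-10)²=9
Σ(x-μ)² = 154
σ² = 154/7 = 22

σ = √(22) ≈ 4.6904


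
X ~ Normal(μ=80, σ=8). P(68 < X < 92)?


z₁=(68-80)/8=-1.5, z₂=(92-80)/8=1.5
P = Φ(1.5) - Φ(-1.5) = 0.933193 - 0.066807 = 0.866386 ≈ 0.8664

P(68 < X < 92) ≈ 0.8664


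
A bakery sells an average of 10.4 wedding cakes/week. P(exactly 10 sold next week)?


Poisson(λ=10.4): P(X=10) = e^(-λ)×λ^k/k!
= e^(-10.4) × 10.4^10 / 10!
≈ 3.043248301e-05 × 14802442849.2 / 3628800 ≈ 0.124139

P(X=10) ≈ 0.124139 ≈ 12.41%


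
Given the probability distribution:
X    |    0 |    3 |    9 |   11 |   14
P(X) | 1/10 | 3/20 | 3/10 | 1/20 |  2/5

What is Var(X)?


E[X] = 93/10
E[X²] = 1101/10
Var(X) = E[X²] - (E[X])² = 1101/10 - 8649/100 = 2361/100

Var(X) = 2361/100 ≈ 23.6100


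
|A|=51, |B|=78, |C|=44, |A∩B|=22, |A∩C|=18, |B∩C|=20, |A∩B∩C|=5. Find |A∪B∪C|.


|A∪B∪C| = 51+78+44-22-18-20+5 = 118

|A∪B∪C| = 118


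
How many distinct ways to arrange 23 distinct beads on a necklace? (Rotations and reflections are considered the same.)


Free circular arrangements: rotations and reflections both identified.
(n-1)!/2 = 22!/2 = 1124000727777607680000/2 = 562000363888803840000

562000363888803840000


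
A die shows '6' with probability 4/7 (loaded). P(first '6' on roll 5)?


Geometric: P(X=5) = (1-p)^(k-1)×p = (3/7)^4×4/7 = 324/16807

P(X=5) = 324/16807 ≈ 1.93%


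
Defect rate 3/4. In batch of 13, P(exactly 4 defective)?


Binomial: P(X=4) = C(13,4)×p^4×(1-p)^9
= 715 × 81/256 × 1/262144 = 57915/67108864

P(X=4) = 57915/67108864 ≈ 0.09%


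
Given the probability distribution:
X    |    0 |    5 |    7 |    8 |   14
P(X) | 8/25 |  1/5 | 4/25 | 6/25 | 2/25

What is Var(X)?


E[X] = 129/25
E[X²] = 1097/25
Var(X) = E[X²] - (E[X])² = 1097/25 - 16641/625 = 10784/625

Var(X) = 10784/625 ≈ 17.2544


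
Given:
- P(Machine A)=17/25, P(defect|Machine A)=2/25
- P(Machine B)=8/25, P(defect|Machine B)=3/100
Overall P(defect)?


P(B) = Σ P(B|Aᵢ)×P(Aᵢ)
  2/25×17/25 = 34/625
  3/100×8/25 = 6/625
Sum = 8/125

P(defect) = 8/125 ≈ 6.40%


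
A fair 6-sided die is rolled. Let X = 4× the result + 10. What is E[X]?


E[die] = (1+6)/2 = 7/2
E[X] = 4×7/2 + 10 = 24

E[X] = 24


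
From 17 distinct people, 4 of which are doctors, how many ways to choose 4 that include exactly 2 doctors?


Choose 2 of the 4 doctors and 2 of the other 13 people:
C(4,2)×C(13,2) = 6×78 = 468

468


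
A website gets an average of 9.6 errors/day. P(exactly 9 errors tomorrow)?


Poisson(λ=9.6): P(X=9) = e^(-λ)×λ^k/k!
= e^(-9.6) × 9.6^9 / 9!
≈ 6.772873649e-05 × 692533995.824 / 362880 ≈ 0.129256

P(X=9) ≈ 0.129256 ≈ 12.93%


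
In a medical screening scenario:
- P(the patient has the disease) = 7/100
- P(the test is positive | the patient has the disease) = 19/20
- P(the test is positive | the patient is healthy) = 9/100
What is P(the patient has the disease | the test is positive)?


Using Bayes' theorem:
P(A|B) = P(B|A)·P(A) / P(B)

P(the test is positive) = 19/20 × 7/100 + 9/100 × 93/100
= 133/2000 + 837/10000 = 751/5000

P(the patient has the disease|the test is positive) = (133/2000) / (751/5000) = 665/1502

P(the patient has the disease|the test is positive) = 665/1502 ≈ 44.27%


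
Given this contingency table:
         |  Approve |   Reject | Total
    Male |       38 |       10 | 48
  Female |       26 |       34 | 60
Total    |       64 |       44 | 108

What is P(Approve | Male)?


P(Approve | Male) = 38/(38+10) = 38/48 = 19/24

P(Approve|Male) = 19/24 ≈ 79.17%


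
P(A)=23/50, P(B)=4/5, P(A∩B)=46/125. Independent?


P(A)×P(B) = 46/125
P(A∩B) = 46/125
Equal ✓ → Independent

Yes, independent


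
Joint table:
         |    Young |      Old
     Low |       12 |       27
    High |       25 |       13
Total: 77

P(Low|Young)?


P(Low|Young) = 12/(12+25) = 12/37

P = 12/37 ≈ 32.43%


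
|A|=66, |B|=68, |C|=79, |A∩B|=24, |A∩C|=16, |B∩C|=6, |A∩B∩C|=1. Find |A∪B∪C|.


|A∪B∪C| = 66+68+79-24-16-6+1 = 168

|A∪B∪C| = 168


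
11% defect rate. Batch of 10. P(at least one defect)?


P(all good) = (89/100)^10 = 31181719929966183601/100000000000000000000
P(≥1 defect) = 68818280070033816399/100000000000000000000

P = 68818280070033816399/100000000000000000000 ≈ 68.82%


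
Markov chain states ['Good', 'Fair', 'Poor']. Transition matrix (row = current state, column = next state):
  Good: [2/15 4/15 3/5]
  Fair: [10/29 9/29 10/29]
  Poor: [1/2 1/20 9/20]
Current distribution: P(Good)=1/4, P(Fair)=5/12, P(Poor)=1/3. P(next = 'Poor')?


P(next=Poor) = Σᵢ P(now=i)×P(i→Poor)
= 1/4×3/5 + 5/12×10/29 + 1/3×9/20
= 3/20 + 25/174 + 3/20 = 193/435

P = 193/435 ≈ 0.4437


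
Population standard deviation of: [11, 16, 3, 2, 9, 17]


Mean = 58/6 = 29/3
  (11-29/3)²=16/9
  (16-29/3)²=361/9
  (3-29/3)²=400/9
  (2-29/3)²=529/9
  (9-29/3)²=4/9
  (17-29/3)²=484/9
Σ(x-μ)² = 598/3
σ² = (598/3)/6 = 299/9

σ = √(299/9) ≈ 5.7639


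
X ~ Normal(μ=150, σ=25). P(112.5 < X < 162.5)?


z₁=(112.5-150)/25=-1.5, z₂=(162.5-150)/25=0.5
P = Φ(0.5) - Φ(-1.5) = 0.691462 - 0.066807 = 0.624655 ≈ 0.6247

P(112.5 < X < 162.5) ≈ 0.6247


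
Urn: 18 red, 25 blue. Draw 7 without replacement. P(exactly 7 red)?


Hypergeometric: C(18,7)×C(25,0)/C(43,7)
= 31824×1/32224114 = 1224/1239389

P(X=7) = 1224/1239389 ≈ 0.10%


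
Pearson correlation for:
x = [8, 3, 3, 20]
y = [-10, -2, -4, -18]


n=4, Σx=34, Σy=-34, Σxy=-458, Σx²=482, Σy²=444
r = (4×(-458) - 34×(-34))/√((4×482 - 34²)(4×444 - (-34)²))
= -676/√(772×620) = -676/√478640 ≈ -676/691.8381 ≈ -0.9771

r ≈ -0.9771


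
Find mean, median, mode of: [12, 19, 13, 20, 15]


Sorted: [12, 13, 15, 19, 20]
Mean = 79/5
Median = 15
Freq: {12: 1, 19: 1, 13: 1, 20: 1, 15: 1}
Mode: No mode

Mean=79/5, Median=15, Mode=No mode


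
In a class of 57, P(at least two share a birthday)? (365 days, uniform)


P(all different) = Π(365-i)/365 for i=0..56
= 0.009878
P(match) = 1 - 0.009878 = 0.990122

P ≈ 0.9901 ≈ 99.01%


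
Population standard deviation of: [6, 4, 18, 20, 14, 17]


Mean = 79/6
  (6-79/6)²=1849/36
  (4-79/6)²=3025/36
  (18-79/6)²=841/36
  (20-79/6)²=1681/36
  (14-79/6)²=25/36
  (17-79/6)²=529/36
Σ(x-μ)² = 1325/6
σ² = (1325/6)/6 = 1325/36

σ = √(1325/36) ≈ 6.0668


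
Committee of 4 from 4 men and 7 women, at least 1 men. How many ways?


Count by #men:
  1M,3W: C(4,1)×C(7,3)=140
  2M,2W: C(4,2)×C(7,2)=126
  3M,1W: C(4,3)×C(7,1)=28
  4M,0W: C(4,4)×C(7,0)=1
Total = 295

295


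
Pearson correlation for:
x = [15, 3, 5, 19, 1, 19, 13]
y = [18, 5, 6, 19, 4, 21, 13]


n=7, Σx=75, Σy=86, Σxy=1248, Σx²=1151, Σy²=1372
r = (7×1248 - 75×86)/√((7×1151 - 75²)(7×1372 - 86²))
= 2286/√(2432×2208) = 2286/√5369856 ≈ 2286/2317.2950 ≈ 0.9865

r ≈ 0.9865


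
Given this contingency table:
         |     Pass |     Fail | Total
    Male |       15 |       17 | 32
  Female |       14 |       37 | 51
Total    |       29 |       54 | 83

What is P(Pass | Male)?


P(Pass | Male) = 15/(15+17) = 15/32

P(Pass|Male) = 15/32 ≈ 46.88%


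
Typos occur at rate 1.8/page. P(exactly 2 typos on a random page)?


Poisson(λ=1.8): P(X=2) = e^(-λ)×λ^k/k!
= e^(-1.8) × 1.8^2 / 2!
≈ 0.1652988882 × 3.24 / 2 ≈ 0.267784

P(X=2) ≈ 0.267784 ≈ 26.78%


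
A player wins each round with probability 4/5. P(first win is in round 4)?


Geometric: P(X=4) = (1-p)^(k-1)×p = (1/5)^3×4/5 = 4/625

P(X=4) = 4/625 ≈ 0.64%


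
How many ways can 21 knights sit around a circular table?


Circular arrangements of 21 distinct objects: fix one position to break rotational symmetry.
(n-1)! = 20! = 2432902008176640000

2432902008176640000


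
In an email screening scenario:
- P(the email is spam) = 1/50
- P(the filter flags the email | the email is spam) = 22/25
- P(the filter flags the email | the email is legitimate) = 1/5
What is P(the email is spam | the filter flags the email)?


Using Bayes' theorem:
P(A|B) = P(B|A)·P(A) / P(B)

P(the filter flags the email) = 22/25 × 1/50 + 1/5 × 49/50
= 11/625 + 49/250 = 267/1250

P(the email is spam|the filter flags the email) = (11/625) / (267/1250) = 22/267

P(the email is spam|the filter flags the email) = 22/267 ≈ 8.24%


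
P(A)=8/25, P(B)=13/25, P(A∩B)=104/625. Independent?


P(A)×P(B) = 104/625
P(A∩B) = 104/625
Equal ✓ → Independent

Yes, independent


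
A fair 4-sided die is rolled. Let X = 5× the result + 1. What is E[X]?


E[die] = (1+4)/2 = 5/2
E[X] = 5×5/2 + 1 = 27/2

E[X] = 27/2


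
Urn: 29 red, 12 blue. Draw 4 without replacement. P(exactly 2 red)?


Hypergeometric: C(29,2)×C(12,2)/C(41,4)
= 406×66/101270 = 13398/50635

P(X=2) = 13398/50635 ≈ 26.46%


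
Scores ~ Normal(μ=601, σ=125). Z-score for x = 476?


z = (x - μ)/σ = (476 - 601)/125 = -1.0

z = -1.0


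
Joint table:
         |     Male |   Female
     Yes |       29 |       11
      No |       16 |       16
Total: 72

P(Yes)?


P(Yes) = (29+11)/72 = 40/72 = 5/9

P(Yes) = 5/9 ≈ 55.56%


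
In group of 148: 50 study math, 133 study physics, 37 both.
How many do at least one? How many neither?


|A∪B| = 50+133-37 = 146
Neither = 148-146 = 2

At least one: 146; Neither: 2


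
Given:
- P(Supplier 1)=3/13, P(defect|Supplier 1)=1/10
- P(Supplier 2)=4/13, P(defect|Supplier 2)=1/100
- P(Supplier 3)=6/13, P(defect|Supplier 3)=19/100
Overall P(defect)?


P(B) = Σ P(B|Aᵢ)×P(Aᵢ)
  1/10×3/13 = 3/130
  1/100×4/13 = 1/325
  19/100×6/13 = 57/650
Sum = 37/325

P(defect) = 37/325 ≈ 11.38%


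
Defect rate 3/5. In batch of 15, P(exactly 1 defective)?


Binomial: P(X=1) = C(15,1)×p^1×(1-p)^14
= 15 × 3/5 × 16384/6103515625 = 147456/6103515625

P(X=1) = 147456/6103515625 ≈ 0.00%


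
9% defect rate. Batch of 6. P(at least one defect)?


P(all good) = (91/100)^6 = 567869252041/1000000000000
P(≥1 defect) = 432130747959/1000000000000

P = 432130747959/1000000000000 ≈ 43.21%


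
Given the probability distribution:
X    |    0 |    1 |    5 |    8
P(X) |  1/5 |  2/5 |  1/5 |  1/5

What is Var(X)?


E[X] = 3
E[X²] = 91/5
Var(X) = E[X²] - (E[X])² = 91/5 - 9 = 46/5

Var(X) = 46/5 ≈ 9.2000


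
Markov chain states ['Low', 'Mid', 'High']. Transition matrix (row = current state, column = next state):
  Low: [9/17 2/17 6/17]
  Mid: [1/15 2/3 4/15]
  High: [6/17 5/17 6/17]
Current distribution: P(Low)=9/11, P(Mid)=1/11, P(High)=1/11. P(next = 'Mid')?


P(next=Mid) = Σᵢ P(now=i)×P(i→Mid)
= 9/11×2/17 + 1/11×2/3 + 1/11×5/17
= 18/187 + 2/33 + 5/187 = 103/561

P = 103/561 ≈ 0.1836


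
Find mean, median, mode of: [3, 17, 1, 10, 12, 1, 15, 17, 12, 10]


Sorted: [1, 1, 3, 10, 10, 12, 12, 15, 17, 17]
Mean = 98/10 = 49/5
Median = 11
Freq: {3: 1, 17: 2, 1: 2, 10: 2, 12: 2, 15: 1}
Mode: [1, 10, 12, 17]

Mean=49/5, Median=11, Mode=[1, 10, 12, 17]


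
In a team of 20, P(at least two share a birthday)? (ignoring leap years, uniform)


P(all different) = Π(365-i)/365 for i=0..19
= 0.588562
P(match) = 1 - 0.588562 = 0.411438

P ≈ 0.4114 ≈ 41.14%


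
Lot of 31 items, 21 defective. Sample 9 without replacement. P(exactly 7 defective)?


Hypergeometric: C(21,7)×C(10,2)/C(31,9)
= 116280×45/20160075 = 69768/268801

P(X=7) = 69768/268801 ≈ 25.96%


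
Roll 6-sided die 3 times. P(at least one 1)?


P(no 1)^3 = (5/6)^3 = 125/216
P(≥1) = 1 - 125/216 = 91/216

P = 91/216 ≈ 42.13%


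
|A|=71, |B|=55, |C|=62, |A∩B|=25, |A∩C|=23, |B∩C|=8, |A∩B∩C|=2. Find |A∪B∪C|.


|A∪B∪C| = 71+55+62-25-23-8+2 = 134

|A∪B∪C| = 134


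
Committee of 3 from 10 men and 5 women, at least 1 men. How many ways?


Count by #men:
  1M,2W: C(10,1)×C(5,2)=100
  2M,1W: C(10,2)×C(5,1)=225
  3M,0W: C(10,3)×C(5,0)=120
Total = 445

445


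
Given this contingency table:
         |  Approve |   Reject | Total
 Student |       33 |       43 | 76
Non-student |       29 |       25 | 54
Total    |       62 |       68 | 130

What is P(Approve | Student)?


P(Approve | Student) = 33/(33+43) = 33/76

P(Approve|Student) = 33/76 ≈ 43.42%


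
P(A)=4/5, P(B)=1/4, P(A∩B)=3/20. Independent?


P(A)×P(B) = 1/5
P(A∩B) = 3/20
Not equal → NOT independent

No, not independent


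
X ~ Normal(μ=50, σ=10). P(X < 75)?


z = (75-50)/10 = 2.5
P(Z < 2.5) = 0.9938

P(X < 75) ≈ 0.9938


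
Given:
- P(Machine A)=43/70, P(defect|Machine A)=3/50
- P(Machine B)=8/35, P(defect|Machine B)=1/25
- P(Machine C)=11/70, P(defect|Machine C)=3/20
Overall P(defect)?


P(B) = Σ P(B|Aᵢ)×P(Aᵢ)
  3/50×43/70 = 129/3500
  1/25×8/35 = 8/875
  3/20×11/70 = 33/1400
Sum = 487/7000

P(defect) = 487/7000 ≈ 6.96%


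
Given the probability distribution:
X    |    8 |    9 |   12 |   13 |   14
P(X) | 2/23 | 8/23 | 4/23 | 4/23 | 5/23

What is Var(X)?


E[X] = 258/23
E[X²] = 3008/23
Var(X) = E[X²] - (E[X])² = 3008/23 - 66564/529 = 2620/529

Var(X) = 2620/529 ≈ 4.9527


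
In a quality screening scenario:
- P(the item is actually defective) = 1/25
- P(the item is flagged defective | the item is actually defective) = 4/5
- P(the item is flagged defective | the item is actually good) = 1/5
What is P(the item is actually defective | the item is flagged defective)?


Using Bayes' theorem:
P(A|B) = P(B|A)·P(A) / P(B)

P(the item is flagged defective) = 4/5 × 1/25 + 1/5 × 24/25
= 4/125 + 24/125 = 28/125

P(the item is actually defective|the item is flagged defective) = (4/125) / (28/125) = 1/7

P(the item is actually defective|the item is flagged defective) = 1/7 ≈ 14.29%


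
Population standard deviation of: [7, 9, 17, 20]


Mean = 53/4
  (7-53/4)²=625/16
  (9-53/4)²=289/16
  (17-53/4)²=225/16
  (20-53/4)²=729/16
Σ(x-μ)² = 467/4
σ² = (467/4)/4 = 467/16

σ = √(467/16) ≈ 5.4025


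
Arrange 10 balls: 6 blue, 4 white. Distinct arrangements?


10!/(6!×4!) = 210

210


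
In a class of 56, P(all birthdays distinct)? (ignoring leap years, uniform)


P(all different) = Π(365-i)/365 for i=0..55
= (365/365)×(364/365)×...×(310/365)
= 0.011668

P ≈ 0.0117 ≈ 1.17%


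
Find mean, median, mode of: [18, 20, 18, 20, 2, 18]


Sorted: [2, 18, 18, 18, 20, 20]
Mean = 96/6 = 16
Median = 18
Freq: {18: 3, 20: 2, 2: 1}
Mode: [18]

Mean=16, Median=18, Mode=18


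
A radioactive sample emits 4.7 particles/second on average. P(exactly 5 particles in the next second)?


Poisson(λ=4.7): P(X=5) = e^(-λ)×λ^k/k!
= e^(-4.7) × 4.7^5 / 5!
≈ 0.009095277102 × 2293.45007 / 120 ≈ 0.173830

P(X=5) ≈ 0.173830 ≈ 17.38%


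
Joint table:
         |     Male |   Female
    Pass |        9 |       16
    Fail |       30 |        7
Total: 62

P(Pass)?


P(Pass) = (9+16)/62 = 25/62

P(Pass) = 25/62 ≈ 40.32%


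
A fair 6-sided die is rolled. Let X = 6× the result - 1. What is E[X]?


E[die] = (1+6)/2 = 7/2
E[X] = 6×7/2 - 1 = 20

E[X] = 20


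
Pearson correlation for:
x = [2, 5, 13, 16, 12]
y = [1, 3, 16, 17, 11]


n=5, Σx=48, Σy=48, Σxy=629, Σx²=598, Σy²=676
r = (5×629 - 48×48)/√((5×598 - 48²)(5×676 - 48²))
= 841/√(686×1076) = 841/√738136 ≈ 841/859.1484 ≈ 0.9789

r ≈ 0.9789


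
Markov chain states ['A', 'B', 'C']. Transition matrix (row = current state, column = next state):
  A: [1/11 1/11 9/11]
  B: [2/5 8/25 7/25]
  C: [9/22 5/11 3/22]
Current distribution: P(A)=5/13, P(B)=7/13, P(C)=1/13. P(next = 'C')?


P(next=C) = Σᵢ P(now=i)×P(i→C)
= 5/13×9/11 + 7/13×7/25 + 1/13×3/22
= 45/143 + 49/325 + 3/286 = 3403/7150

P = 3403/7150 ≈ 0.4759


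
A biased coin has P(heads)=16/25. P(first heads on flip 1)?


Geometric: P(X=1) = (1-p)^(k-1)×p = (9/25)^0×16/25 = 16/25

P(X=1) = 16/25 ≈ 64.00%


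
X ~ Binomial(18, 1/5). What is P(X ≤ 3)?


P(X ≤ 3) = Σ P(X=i) for i=0..3
P(X=0) = 68719476736/3814697265625
P(X=1) = 309237645312/3814697265625
P(X=2) = 657129996288/3814697265625
P(X=3) = 876173328384/3814697265625
Sum = 382252089344/762939453125

P(X ≤ 3) = 382252089344/762939453125 ≈ 50.10%


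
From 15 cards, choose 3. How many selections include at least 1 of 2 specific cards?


Complement: C(15,3) - C(13,3) = 455 - 286 = 169

169


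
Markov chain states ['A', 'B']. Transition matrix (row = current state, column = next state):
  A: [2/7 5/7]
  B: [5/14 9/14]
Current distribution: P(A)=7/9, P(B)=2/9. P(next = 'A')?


P(next=A) = Σᵢ P(now=i)×P(i→A)
= 7/9×2/7 + 2/9×5/14
= 2/9 + 5/63 = 19/63

P = 19/63 ≈ 0.3016


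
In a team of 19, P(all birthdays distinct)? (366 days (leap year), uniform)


P(all different) = Π(366-i)/366 for i=0..18
= (366/366)×(365/366)×...×(348/366)
= 0.621705

P ≈ 0.6217 ≈ 62.17%


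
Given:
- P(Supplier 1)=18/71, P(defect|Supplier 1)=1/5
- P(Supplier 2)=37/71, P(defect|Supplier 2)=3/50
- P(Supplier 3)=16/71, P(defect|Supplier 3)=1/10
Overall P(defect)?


P(B) = Σ P(B|Aᵢ)×P(Aᵢ)
  1/5×18/71 = 18/355
  3/50×37/71 = 111/3550
  1/10×16/71 = 8/355
Sum = 371/3550

P(defect) = 371/3550 ≈ 10.45%


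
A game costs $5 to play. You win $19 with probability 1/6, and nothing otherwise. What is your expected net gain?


E[gain] = (19-5)×1/6 + (-5)×5/6
= 7/3 - 25/6 = -11/6

Expected net gain = $-11/6 ≈ $-1.83


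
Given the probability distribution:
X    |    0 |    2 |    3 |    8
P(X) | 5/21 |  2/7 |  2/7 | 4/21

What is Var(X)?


E[X] = 62/21
E[X²] = 334/21
Var(X) = E[X²] - (E[X])² = 334/21 - 3844/441 = 3170/441

Var(X) = 3170/441 ≈ 7.1882


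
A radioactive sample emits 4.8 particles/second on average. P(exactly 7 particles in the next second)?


Poisson(λ=4.8): P(X=7) = e^(-λ)×λ^k/k!
= e^(-4.8) × 4.8^7 / 7!
≈ 0.008229747049 × 58706.8342272 / 5040 ≈ 0.095862

P(X=7) ≈ 0.095862 ≈ 9.59%


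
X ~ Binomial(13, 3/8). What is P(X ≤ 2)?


P(X ≤ 2) = Σ P(X=i) for i=0..2
P(X=0) = 1220703125/549755813888
P(X=1) = 9521484375/549755813888
P(X=2) = 17138671875/274877906944
Sum = 22509765625/274877906944

P(X ≤ 2) = 22509765625/274877906944 ≈ 8.19%


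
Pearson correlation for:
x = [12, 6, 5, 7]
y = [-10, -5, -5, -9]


n=4, Σx=30, Σy=-29, Σxy=-238, Σx²=254, Σy²=231
r = (4×(-238) - 30×(-29))/√((4×254 - 30²)(4×231 - (-29)²))
= -82/√(116×83) = -82/√9628 ≈ -82/98.1224 ≈ -0.8357

r ≈ -0.8357


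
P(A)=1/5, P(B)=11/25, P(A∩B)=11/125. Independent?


P(A)×P(B) = 11/125
P(A∩B) = 11/125
Equal ✓ → Independent

Yes, independent


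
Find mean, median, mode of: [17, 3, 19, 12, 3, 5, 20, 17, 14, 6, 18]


Sorted: [3, 3, 5, 6, 12, 14, 17, 17, 18, 19, 20]
Mean = 134/11
Median = 14
Freq: {17: 2, 3: 2, 19: 1, 12: 1, 5: 1, 20: 1, 14: 1, 6: 1, 18: 1}
Mode: [3, 17]

Mean=134/11, Median=14, Mode=[3, 17]


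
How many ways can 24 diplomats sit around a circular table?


Circular arrangements of 24 distinct objects: fix one position to break rotational symmetry.
(n-1)! = 23! = 25852016738884976640000

25852016738884976640000


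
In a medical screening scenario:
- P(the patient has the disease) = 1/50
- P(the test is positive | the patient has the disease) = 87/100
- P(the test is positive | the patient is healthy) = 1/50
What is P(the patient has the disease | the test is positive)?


Using Bayes' theorem:
P(A|B) = P(B|A)·P(A) / P(B)

P(the test is positive) = 87/100 × 1/50 + 1/50 × 49/50
= 87/5000 + 49/2500 = 37/1000

P(the patient has the disease|the test is positive) = (87/5000) / (37/1000) = 87/185

P(the patient has the disease|the test is positive) = 87/185 ≈ 47.03%


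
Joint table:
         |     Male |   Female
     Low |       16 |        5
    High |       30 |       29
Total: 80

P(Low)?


P(Low) = (16+5)/80 = 21/80

P(Low) = 21/80 ≈ 26.25%


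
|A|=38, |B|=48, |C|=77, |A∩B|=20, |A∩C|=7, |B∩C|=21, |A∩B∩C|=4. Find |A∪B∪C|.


|A∪B∪C| = 38+48+77-20-7-21+4 = 119

|A∪B∪C| = 119


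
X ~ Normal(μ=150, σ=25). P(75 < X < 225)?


z₁=(75-150)/25=-3.0, z₂=(225-150)/25=3.0
P = Φ(3.0) - Φ(-3.0) = 0.998650 - 0.001350 = 0.997300 ≈ 0.9973

P(75 < X < 225) ≈ 0.9973


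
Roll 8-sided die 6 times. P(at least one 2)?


P(no 2)^6 = (7/8)^6 = 117649/262144
P(≥1) = 1 - 117649/262144 = 144495/262144

P = 144495/262144 ≈ 55.12%


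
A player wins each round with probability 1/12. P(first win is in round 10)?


Geometric: P(X=10) = (1-p)^(k-1)×p = (11/12)^9×1/12 = 2357947691/61917364224

P(X=10) = 2357947691/61917364224 ≈ 3.81%


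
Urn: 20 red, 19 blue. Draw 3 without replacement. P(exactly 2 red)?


Hypergeometric: C(20,2)×C(19,1)/C(39,3)
= 190×19/9139 = 190/481

P(X=2) = 190/481 ≈ 39.50%


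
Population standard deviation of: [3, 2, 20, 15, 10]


Mean = 50/5 = 10
  (3-10)²=49
  (2-10)²=64
  (20-10)²=100
  (15-10)²=25
  (10-10)²=0
Σ(x-μ)² = 238
σ² = 238/5

σ = √(238/5) ≈ 6.8993


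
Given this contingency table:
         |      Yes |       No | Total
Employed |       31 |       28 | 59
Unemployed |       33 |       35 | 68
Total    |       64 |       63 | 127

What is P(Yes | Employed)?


P(Yes | Employed) = 31/(31+28) = 31/59

P(Yes|Employed) = 31/59 ≈ 52.54%


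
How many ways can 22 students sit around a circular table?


Circular arrangements of 22 distinct objects: fix one position to break rotational symmetry.
(n-1)! = 21! = 51090942171709440000

51090942171709440000


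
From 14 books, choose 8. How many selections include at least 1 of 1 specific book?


Complement: C(14,8) - C(13,8) = 3003 - 1287 = 1716

1716


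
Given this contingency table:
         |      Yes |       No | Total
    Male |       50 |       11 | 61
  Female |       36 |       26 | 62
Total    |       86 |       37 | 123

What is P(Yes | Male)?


P(Yes | Male) = 50/(50+11) = 50/61

P(Yes|Male) = 50/61 ≈ 81.97%


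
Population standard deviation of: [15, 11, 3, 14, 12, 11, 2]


Mean = 68/7
  (15-68/7)²=1369/49
  (11-68/7)²=81/49
  (3-68/7)²=2209/49
  (14-68/7)²=900/49
  (12-68/7)²=256/49
  (11-68/7)²=81/49
  (2-68/7)²=2916/49
Σ(x-μ)² = 1116/7
σ² = (1116/7)/7 = 1116/49

σ = √(1116/49) ≈ 4.7724


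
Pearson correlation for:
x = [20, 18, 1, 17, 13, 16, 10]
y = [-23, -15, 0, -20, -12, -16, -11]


n=7, Σx=95, Σy=-97, Σxy=-1592, Σx²=1539, Σy²=1675
r = (7×(-1592) - 95×(-97))/√((7×1539 - 95²)(7×1675 - (-97)²))
= -1929/√(1748×2316) = -1929/√4048368 ≈ -1929/2012.0557 ≈ -0.9587

r ≈ -0.9587


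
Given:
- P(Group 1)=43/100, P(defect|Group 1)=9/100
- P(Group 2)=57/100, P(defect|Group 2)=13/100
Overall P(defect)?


P(B) = Σ P(B|Aᵢ)×P(Aᵢ)
  9/100×43/100 = 387/10000
  13/100×57/100 = 741/10000
Sum = 141/1250

P(defect) = 141/1250 ≈ 11.28%


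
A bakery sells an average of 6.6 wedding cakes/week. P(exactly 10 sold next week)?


Poisson(λ=6.6): P(X=10) = e^(-λ)×λ^k/k!
= e^(-6.6) × 6.6^10 / 10!
≈ 0.001360368038 × 156833688.091 / 3628800 ≈ 0.058794

P(X=10) ≈ 0.058794 ≈ 5.88%


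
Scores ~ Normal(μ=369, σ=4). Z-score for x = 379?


z = (x - μ)/σ = (379 - 369)/4 = 2.5

z = 2.5


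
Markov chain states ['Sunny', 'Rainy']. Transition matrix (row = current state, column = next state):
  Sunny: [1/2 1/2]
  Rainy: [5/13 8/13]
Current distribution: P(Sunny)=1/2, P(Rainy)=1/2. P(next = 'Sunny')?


P(next=Sunny) = Σᵢ P(now=i)×P(i→Sunny)
= 1/2×1/2 + 1/2×5/13
= 1/4 + 5/26 = 23/52

P = 23/52 ≈ 0.4423


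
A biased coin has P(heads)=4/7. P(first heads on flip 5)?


Geometric: P(X=5) = (1-p)^(k-1)×p = (3/7)^4×4/7 = 324/16807

P(X=5) = 324/16807 ≈ 1.93%


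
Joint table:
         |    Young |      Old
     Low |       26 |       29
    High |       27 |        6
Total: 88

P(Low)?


P(Low) = (26+29)/88 = 55/88 = 5/8

P(Low) = 5/8 ≈ 62.50%


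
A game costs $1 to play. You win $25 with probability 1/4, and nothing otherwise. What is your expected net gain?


E[gain] = (25-1)×1/4 + (-1)×3/4
= 6 - 3/4 = 21/4

Expected net gain = $21/4 ≈ $5.25


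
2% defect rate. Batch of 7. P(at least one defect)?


P(all good) = (49/50)^7 = 678223072849/781250000000
P(≥1 defect) = 103026927151/781250000000

P = 103026927151/781250000000 ≈ 13.19%


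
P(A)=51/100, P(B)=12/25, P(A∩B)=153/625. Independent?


P(A)×P(B) = 153/625
P(A∩B) = 153/625
Equal ✓ → Independent

Yes, independent


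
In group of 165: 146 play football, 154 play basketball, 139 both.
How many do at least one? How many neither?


|A∪B| = 146+154-139 = 161
Neither = 165-161 = 4

At least one: 161; Neither: 4


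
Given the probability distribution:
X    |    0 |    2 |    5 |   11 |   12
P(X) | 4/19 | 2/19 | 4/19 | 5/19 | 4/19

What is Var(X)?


E[X] = 127/19
E[X²] = 1289/19
Var(X) = E[X²] - (E[X])² = 1289/19 - 16129/361 = 8362/361

Var(X) = 8362/361 ≈ 23.1634


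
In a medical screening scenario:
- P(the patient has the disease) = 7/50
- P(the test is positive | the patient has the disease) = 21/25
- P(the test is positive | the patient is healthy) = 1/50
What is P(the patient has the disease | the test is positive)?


Using Bayes' theorem:
P(A|B) = P(B|A)·P(A) / P(B)

P(the test is positive) = 21/25 × 7/50 + 1/50 × 43/50
= 147/1250 + 43/2500 = 337/2500

P(the patient has the disease|the test is positive) = (147/1250) / (337/2500) = 294/337

P(the patient has the disease|the test is positive) = 294/337 ≈ 87.24%


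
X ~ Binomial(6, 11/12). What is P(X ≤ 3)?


P(X ≤ 3) = Σ P(X=i) for i=0..3
P(X=0) = 1/2985984
P(X=1) = 11/497664
P(X=2) = 605/995328
P(X=3) = 6655/746496
Sum = 14251/1492992

P(X ≤ 3) = 14251/1492992 ≈ 0.95%


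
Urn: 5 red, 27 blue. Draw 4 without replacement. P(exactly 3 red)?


Hypergeometric: C(5,3)×C(27,1)/C(32,4)
= 10×27/35960 = 27/3596

P(X=3) = 27/3596 ≈ 0.75%


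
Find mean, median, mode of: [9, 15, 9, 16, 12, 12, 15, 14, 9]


Sorted: [9, 9, 9, 12, 12, 14, 15, 15, 16]
Mean = 111/9 = 37/3
Median = 12
Freq: {9: 3, 15: 2, 16: 1, 12: 2, 14: 1}
Mode: [9]

Mean=37/3, Median=12, Mode=9


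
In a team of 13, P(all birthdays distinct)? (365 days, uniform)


P(all different) = Π(365-i)/365 for i=0..12
= (365/365)×(364/365)×...×(353/365)
= 0.805590

P ≈ 0.8056 ≈ 80.56%


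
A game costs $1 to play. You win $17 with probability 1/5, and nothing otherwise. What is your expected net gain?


E[gain] = (17-1)×1/5 + (-1)×4/5
= 16/5 - 4/5 = 12/5

Expected net gain = $12/5 ≈ $2.40


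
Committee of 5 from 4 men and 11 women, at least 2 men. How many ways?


Count by #men:
  2M,3W: C(4,2)×C(11,3)=990
  3M,2W: C(4,3)×C(11,2)=220
  4M,1W: C(4,4)×C(11,1)=11
Total = 1221

1221


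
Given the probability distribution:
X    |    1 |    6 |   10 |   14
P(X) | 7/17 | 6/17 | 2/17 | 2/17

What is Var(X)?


E[X] = 91/17
E[X²] = 815/17
Var(X) = E[X²] - (E[X])² = 815/17 - 8281/289 = 5574/289

Var(X) = 5574/289 ≈ 19.2872


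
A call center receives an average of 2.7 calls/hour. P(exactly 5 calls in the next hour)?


Poisson(λ=2.7): P(X=5) = e^(-λ)×λ^k/k!
= e^(-2.7) × 2.7^5 / 5!
≈ 0.06720551274 × 143.48907 / 120 ≈ 0.080360

P(X=5) ≈ 0.080360 ≈ 8.04%


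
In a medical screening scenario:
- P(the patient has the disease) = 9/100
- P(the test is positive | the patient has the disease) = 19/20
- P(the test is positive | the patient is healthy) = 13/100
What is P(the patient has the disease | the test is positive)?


Using Bayes' theorem:
P(A|B) = P(B|A)·P(A) / P(B)

P(the test is positive) = 19/20 × 9/100 + 13/100 × 91/100
= 171/2000 + 1183/10000 = 1019/5000

P(the patient has the disease|the test is positive) = (171/2000) / (1019/5000) = 855/2038

P(the patient has the disease|the test is positive) = 855/2038 ≈ 41.95%


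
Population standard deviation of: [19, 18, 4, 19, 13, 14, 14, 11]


Mean = 112/8 = 14
  (19-14)²=25
  (18-14)²=16
  (4-14)²=100
  (19-14)²=25
  (13-14)²=1
  (14-14)²=0
  (14-14)²=0
  (11-14)²=9
Σ(x-μ)² = 176
σ² = 176/8 = 22

σ = √(22) ≈ 4.6904


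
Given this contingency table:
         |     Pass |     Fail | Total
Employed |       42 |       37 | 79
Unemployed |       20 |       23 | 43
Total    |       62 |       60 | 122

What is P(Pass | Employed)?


P(Pass | Employed) = 42/(42+37) = 42/79

P(Pass|Employed) = 42/79 ≈ 53.16%


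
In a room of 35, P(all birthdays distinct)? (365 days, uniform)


P(all different) = Π(365-i)/365 for i=0..34
= (365/365)×(364/365)×...×(331/365)
= 0.185617

P ≈ 0.1856 ≈ 18.56%


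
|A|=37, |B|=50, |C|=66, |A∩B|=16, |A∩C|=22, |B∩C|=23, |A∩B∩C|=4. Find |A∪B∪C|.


|A∪B∪C| = 37+50+66-16-22-23+4 = 96

|A∪B∪C| = 96


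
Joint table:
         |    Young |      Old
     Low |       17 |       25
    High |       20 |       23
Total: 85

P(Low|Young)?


P(Low|Young) = 17/(17+20) = 17/37

P = 17/37 ≈ 45.95%


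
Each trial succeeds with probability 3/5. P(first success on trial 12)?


Geometric: P(X=12) = (1-p)^(k-1)×p = (2/5)^11×3/5 = 6144/244140625

P(X=12) = 6144/244140625 ≈ 0.00%


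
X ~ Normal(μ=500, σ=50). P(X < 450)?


z = (450-500)/50 = -1.0
P(Z < -1.0) = 0.1587

P(X < 450) ≈ 0.1587


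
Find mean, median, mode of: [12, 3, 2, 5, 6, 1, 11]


Sorted: [1, 2, 3, 5, 6, 11, 12]
Mean = 40/7
Median = 5
Freq: {12: 1, 3: 1, 2: 1, 5: 1, 6: 1, 1: 1, 11: 1}
Mode: No mode

Mean=40/7, Median=5, Mode=No mode


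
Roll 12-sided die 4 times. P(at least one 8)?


P(no 8)^4 = (11/12)^4 = 14641/20736
P(≥1) = 1 - 14641/20736 = 6095/20736

P = 6095/20736 ≈ 29.39%
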